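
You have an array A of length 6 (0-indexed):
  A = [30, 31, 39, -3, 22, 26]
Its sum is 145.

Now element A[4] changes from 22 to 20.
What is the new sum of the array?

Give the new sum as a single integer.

Old value at index 4: 22
New value at index 4: 20
Delta = 20 - 22 = -2
New sum = old_sum + delta = 145 + (-2) = 143

Answer: 143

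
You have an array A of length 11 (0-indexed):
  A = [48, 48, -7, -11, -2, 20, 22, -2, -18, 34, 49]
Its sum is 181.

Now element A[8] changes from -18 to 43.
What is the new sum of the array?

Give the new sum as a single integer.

Answer: 242

Derivation:
Old value at index 8: -18
New value at index 8: 43
Delta = 43 - -18 = 61
New sum = old_sum + delta = 181 + (61) = 242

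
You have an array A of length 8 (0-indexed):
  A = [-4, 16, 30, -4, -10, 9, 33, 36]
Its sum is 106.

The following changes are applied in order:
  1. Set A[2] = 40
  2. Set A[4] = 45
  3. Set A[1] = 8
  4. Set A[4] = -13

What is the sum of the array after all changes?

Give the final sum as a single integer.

Initial sum: 106
Change 1: A[2] 30 -> 40, delta = 10, sum = 116
Change 2: A[4] -10 -> 45, delta = 55, sum = 171
Change 3: A[1] 16 -> 8, delta = -8, sum = 163
Change 4: A[4] 45 -> -13, delta = -58, sum = 105

Answer: 105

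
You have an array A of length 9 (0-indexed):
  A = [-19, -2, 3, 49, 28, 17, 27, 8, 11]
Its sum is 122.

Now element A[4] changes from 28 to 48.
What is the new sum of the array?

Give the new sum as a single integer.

Old value at index 4: 28
New value at index 4: 48
Delta = 48 - 28 = 20
New sum = old_sum + delta = 122 + (20) = 142

Answer: 142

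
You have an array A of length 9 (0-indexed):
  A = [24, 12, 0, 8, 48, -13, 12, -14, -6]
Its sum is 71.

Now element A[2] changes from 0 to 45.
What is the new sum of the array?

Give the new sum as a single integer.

Answer: 116

Derivation:
Old value at index 2: 0
New value at index 2: 45
Delta = 45 - 0 = 45
New sum = old_sum + delta = 71 + (45) = 116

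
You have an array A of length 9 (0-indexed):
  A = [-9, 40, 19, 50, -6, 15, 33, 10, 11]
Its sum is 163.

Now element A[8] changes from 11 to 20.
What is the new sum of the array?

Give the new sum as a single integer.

Old value at index 8: 11
New value at index 8: 20
Delta = 20 - 11 = 9
New sum = old_sum + delta = 163 + (9) = 172

Answer: 172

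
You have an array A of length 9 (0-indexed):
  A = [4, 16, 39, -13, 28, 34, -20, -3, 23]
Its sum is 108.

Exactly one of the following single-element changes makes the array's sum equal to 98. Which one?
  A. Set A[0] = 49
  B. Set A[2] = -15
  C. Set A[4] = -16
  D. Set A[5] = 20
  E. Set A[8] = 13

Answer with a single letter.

Option A: A[0] 4->49, delta=45, new_sum=108+(45)=153
Option B: A[2] 39->-15, delta=-54, new_sum=108+(-54)=54
Option C: A[4] 28->-16, delta=-44, new_sum=108+(-44)=64
Option D: A[5] 34->20, delta=-14, new_sum=108+(-14)=94
Option E: A[8] 23->13, delta=-10, new_sum=108+(-10)=98 <-- matches target

Answer: E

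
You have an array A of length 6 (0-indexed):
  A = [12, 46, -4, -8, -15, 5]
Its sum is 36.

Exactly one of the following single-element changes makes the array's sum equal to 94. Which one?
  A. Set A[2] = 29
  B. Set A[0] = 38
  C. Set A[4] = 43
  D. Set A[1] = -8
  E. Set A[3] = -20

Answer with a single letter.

Answer: C

Derivation:
Option A: A[2] -4->29, delta=33, new_sum=36+(33)=69
Option B: A[0] 12->38, delta=26, new_sum=36+(26)=62
Option C: A[4] -15->43, delta=58, new_sum=36+(58)=94 <-- matches target
Option D: A[1] 46->-8, delta=-54, new_sum=36+(-54)=-18
Option E: A[3] -8->-20, delta=-12, new_sum=36+(-12)=24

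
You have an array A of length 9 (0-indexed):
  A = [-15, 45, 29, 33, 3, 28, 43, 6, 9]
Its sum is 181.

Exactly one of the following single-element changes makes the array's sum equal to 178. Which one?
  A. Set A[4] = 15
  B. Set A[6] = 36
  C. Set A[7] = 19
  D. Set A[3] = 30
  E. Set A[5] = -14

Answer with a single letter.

Answer: D

Derivation:
Option A: A[4] 3->15, delta=12, new_sum=181+(12)=193
Option B: A[6] 43->36, delta=-7, new_sum=181+(-7)=174
Option C: A[7] 6->19, delta=13, new_sum=181+(13)=194
Option D: A[3] 33->30, delta=-3, new_sum=181+(-3)=178 <-- matches target
Option E: A[5] 28->-14, delta=-42, new_sum=181+(-42)=139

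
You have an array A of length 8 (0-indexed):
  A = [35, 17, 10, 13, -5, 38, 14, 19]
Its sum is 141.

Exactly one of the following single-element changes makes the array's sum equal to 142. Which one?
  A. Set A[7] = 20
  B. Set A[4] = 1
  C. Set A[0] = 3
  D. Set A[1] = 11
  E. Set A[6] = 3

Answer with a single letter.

Option A: A[7] 19->20, delta=1, new_sum=141+(1)=142 <-- matches target
Option B: A[4] -5->1, delta=6, new_sum=141+(6)=147
Option C: A[0] 35->3, delta=-32, new_sum=141+(-32)=109
Option D: A[1] 17->11, delta=-6, new_sum=141+(-6)=135
Option E: A[6] 14->3, delta=-11, new_sum=141+(-11)=130

Answer: A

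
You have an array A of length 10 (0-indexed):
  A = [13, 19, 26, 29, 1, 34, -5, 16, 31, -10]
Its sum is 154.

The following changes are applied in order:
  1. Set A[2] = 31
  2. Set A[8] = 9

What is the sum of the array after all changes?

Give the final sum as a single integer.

Initial sum: 154
Change 1: A[2] 26 -> 31, delta = 5, sum = 159
Change 2: A[8] 31 -> 9, delta = -22, sum = 137

Answer: 137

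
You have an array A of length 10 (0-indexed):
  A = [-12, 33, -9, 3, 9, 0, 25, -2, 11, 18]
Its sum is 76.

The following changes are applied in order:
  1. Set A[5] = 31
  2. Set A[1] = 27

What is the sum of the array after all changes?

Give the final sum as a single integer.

Initial sum: 76
Change 1: A[5] 0 -> 31, delta = 31, sum = 107
Change 2: A[1] 33 -> 27, delta = -6, sum = 101

Answer: 101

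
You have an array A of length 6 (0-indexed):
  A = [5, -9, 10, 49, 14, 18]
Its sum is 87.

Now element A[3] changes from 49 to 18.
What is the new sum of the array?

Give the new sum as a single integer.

Answer: 56

Derivation:
Old value at index 3: 49
New value at index 3: 18
Delta = 18 - 49 = -31
New sum = old_sum + delta = 87 + (-31) = 56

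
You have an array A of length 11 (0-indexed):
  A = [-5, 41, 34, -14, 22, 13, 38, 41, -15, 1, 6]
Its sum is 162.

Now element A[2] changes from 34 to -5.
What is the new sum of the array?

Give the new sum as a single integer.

Old value at index 2: 34
New value at index 2: -5
Delta = -5 - 34 = -39
New sum = old_sum + delta = 162 + (-39) = 123

Answer: 123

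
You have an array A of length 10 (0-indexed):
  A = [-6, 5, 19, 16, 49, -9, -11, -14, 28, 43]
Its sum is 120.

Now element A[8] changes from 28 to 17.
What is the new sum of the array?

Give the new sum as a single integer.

Old value at index 8: 28
New value at index 8: 17
Delta = 17 - 28 = -11
New sum = old_sum + delta = 120 + (-11) = 109

Answer: 109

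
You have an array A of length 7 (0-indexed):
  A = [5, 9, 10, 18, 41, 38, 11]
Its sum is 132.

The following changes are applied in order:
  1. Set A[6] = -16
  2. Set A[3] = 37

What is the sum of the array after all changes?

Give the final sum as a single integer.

Answer: 124

Derivation:
Initial sum: 132
Change 1: A[6] 11 -> -16, delta = -27, sum = 105
Change 2: A[3] 18 -> 37, delta = 19, sum = 124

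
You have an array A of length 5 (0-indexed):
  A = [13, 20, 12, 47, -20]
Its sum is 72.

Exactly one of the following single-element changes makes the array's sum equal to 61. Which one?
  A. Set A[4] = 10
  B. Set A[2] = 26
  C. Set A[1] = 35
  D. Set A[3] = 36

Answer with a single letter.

Option A: A[4] -20->10, delta=30, new_sum=72+(30)=102
Option B: A[2] 12->26, delta=14, new_sum=72+(14)=86
Option C: A[1] 20->35, delta=15, new_sum=72+(15)=87
Option D: A[3] 47->36, delta=-11, new_sum=72+(-11)=61 <-- matches target

Answer: D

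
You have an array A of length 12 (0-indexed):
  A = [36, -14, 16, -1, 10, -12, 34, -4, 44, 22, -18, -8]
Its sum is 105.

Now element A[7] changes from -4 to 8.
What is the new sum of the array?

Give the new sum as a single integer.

Old value at index 7: -4
New value at index 7: 8
Delta = 8 - -4 = 12
New sum = old_sum + delta = 105 + (12) = 117

Answer: 117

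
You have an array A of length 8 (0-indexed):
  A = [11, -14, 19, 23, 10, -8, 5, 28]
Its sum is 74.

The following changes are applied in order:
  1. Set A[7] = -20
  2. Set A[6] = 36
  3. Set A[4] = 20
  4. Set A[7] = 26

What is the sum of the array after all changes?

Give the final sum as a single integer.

Initial sum: 74
Change 1: A[7] 28 -> -20, delta = -48, sum = 26
Change 2: A[6] 5 -> 36, delta = 31, sum = 57
Change 3: A[4] 10 -> 20, delta = 10, sum = 67
Change 4: A[7] -20 -> 26, delta = 46, sum = 113

Answer: 113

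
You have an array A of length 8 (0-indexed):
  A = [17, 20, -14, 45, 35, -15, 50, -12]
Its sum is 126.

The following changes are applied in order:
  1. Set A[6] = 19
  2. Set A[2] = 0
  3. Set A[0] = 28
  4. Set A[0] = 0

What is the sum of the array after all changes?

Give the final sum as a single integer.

Initial sum: 126
Change 1: A[6] 50 -> 19, delta = -31, sum = 95
Change 2: A[2] -14 -> 0, delta = 14, sum = 109
Change 3: A[0] 17 -> 28, delta = 11, sum = 120
Change 4: A[0] 28 -> 0, delta = -28, sum = 92

Answer: 92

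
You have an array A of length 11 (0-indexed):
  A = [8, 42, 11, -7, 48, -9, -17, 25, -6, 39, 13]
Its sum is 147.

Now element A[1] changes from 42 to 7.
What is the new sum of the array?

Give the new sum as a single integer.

Answer: 112

Derivation:
Old value at index 1: 42
New value at index 1: 7
Delta = 7 - 42 = -35
New sum = old_sum + delta = 147 + (-35) = 112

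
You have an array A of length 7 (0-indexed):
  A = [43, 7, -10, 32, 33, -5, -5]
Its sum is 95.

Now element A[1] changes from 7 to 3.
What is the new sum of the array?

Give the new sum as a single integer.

Old value at index 1: 7
New value at index 1: 3
Delta = 3 - 7 = -4
New sum = old_sum + delta = 95 + (-4) = 91

Answer: 91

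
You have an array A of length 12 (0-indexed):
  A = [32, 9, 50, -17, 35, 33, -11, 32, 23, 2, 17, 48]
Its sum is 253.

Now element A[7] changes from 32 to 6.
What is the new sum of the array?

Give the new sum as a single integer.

Old value at index 7: 32
New value at index 7: 6
Delta = 6 - 32 = -26
New sum = old_sum + delta = 253 + (-26) = 227

Answer: 227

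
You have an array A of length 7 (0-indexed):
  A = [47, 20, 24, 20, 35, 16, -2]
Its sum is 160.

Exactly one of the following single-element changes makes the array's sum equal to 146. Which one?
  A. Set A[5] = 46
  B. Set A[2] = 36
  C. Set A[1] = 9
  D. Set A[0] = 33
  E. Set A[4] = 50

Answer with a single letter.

Option A: A[5] 16->46, delta=30, new_sum=160+(30)=190
Option B: A[2] 24->36, delta=12, new_sum=160+(12)=172
Option C: A[1] 20->9, delta=-11, new_sum=160+(-11)=149
Option D: A[0] 47->33, delta=-14, new_sum=160+(-14)=146 <-- matches target
Option E: A[4] 35->50, delta=15, new_sum=160+(15)=175

Answer: D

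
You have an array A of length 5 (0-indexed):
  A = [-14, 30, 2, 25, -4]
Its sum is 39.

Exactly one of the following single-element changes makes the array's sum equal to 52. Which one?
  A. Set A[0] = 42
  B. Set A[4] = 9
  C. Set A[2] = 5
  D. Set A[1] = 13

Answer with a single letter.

Option A: A[0] -14->42, delta=56, new_sum=39+(56)=95
Option B: A[4] -4->9, delta=13, new_sum=39+(13)=52 <-- matches target
Option C: A[2] 2->5, delta=3, new_sum=39+(3)=42
Option D: A[1] 30->13, delta=-17, new_sum=39+(-17)=22

Answer: B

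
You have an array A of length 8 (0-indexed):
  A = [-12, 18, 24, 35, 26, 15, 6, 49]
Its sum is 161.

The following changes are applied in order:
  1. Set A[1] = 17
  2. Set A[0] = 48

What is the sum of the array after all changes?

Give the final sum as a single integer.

Initial sum: 161
Change 1: A[1] 18 -> 17, delta = -1, sum = 160
Change 2: A[0] -12 -> 48, delta = 60, sum = 220

Answer: 220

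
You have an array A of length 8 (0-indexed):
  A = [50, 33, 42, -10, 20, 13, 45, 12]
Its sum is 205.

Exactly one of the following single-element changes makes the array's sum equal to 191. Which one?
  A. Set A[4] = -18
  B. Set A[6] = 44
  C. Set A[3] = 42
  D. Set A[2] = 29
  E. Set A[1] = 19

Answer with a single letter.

Answer: E

Derivation:
Option A: A[4] 20->-18, delta=-38, new_sum=205+(-38)=167
Option B: A[6] 45->44, delta=-1, new_sum=205+(-1)=204
Option C: A[3] -10->42, delta=52, new_sum=205+(52)=257
Option D: A[2] 42->29, delta=-13, new_sum=205+(-13)=192
Option E: A[1] 33->19, delta=-14, new_sum=205+(-14)=191 <-- matches target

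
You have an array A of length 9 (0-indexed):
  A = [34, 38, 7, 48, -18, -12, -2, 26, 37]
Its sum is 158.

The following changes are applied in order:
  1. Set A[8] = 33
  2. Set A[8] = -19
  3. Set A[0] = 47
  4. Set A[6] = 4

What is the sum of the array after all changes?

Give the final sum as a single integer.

Answer: 121

Derivation:
Initial sum: 158
Change 1: A[8] 37 -> 33, delta = -4, sum = 154
Change 2: A[8] 33 -> -19, delta = -52, sum = 102
Change 3: A[0] 34 -> 47, delta = 13, sum = 115
Change 4: A[6] -2 -> 4, delta = 6, sum = 121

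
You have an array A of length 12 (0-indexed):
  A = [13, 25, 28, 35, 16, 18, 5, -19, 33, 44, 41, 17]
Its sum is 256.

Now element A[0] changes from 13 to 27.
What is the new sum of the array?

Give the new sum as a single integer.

Answer: 270

Derivation:
Old value at index 0: 13
New value at index 0: 27
Delta = 27 - 13 = 14
New sum = old_sum + delta = 256 + (14) = 270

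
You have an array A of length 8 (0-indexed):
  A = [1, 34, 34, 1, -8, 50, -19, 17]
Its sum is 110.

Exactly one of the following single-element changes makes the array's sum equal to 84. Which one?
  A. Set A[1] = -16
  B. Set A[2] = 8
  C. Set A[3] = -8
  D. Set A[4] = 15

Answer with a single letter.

Option A: A[1] 34->-16, delta=-50, new_sum=110+(-50)=60
Option B: A[2] 34->8, delta=-26, new_sum=110+(-26)=84 <-- matches target
Option C: A[3] 1->-8, delta=-9, new_sum=110+(-9)=101
Option D: A[4] -8->15, delta=23, new_sum=110+(23)=133

Answer: B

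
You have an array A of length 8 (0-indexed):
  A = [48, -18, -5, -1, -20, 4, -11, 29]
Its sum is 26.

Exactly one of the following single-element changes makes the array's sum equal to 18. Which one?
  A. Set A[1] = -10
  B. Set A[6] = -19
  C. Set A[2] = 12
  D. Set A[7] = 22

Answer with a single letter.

Answer: B

Derivation:
Option A: A[1] -18->-10, delta=8, new_sum=26+(8)=34
Option B: A[6] -11->-19, delta=-8, new_sum=26+(-8)=18 <-- matches target
Option C: A[2] -5->12, delta=17, new_sum=26+(17)=43
Option D: A[7] 29->22, delta=-7, new_sum=26+(-7)=19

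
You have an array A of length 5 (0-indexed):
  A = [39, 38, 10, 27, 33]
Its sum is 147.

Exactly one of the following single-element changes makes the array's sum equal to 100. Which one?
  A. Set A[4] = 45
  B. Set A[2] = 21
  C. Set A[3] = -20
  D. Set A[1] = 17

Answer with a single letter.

Option A: A[4] 33->45, delta=12, new_sum=147+(12)=159
Option B: A[2] 10->21, delta=11, new_sum=147+(11)=158
Option C: A[3] 27->-20, delta=-47, new_sum=147+(-47)=100 <-- matches target
Option D: A[1] 38->17, delta=-21, new_sum=147+(-21)=126

Answer: C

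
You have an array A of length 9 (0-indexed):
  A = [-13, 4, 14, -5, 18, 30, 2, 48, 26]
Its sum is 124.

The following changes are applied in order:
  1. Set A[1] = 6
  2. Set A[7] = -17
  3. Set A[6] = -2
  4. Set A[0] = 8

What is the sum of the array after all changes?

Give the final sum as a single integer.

Answer: 78

Derivation:
Initial sum: 124
Change 1: A[1] 4 -> 6, delta = 2, sum = 126
Change 2: A[7] 48 -> -17, delta = -65, sum = 61
Change 3: A[6] 2 -> -2, delta = -4, sum = 57
Change 4: A[0] -13 -> 8, delta = 21, sum = 78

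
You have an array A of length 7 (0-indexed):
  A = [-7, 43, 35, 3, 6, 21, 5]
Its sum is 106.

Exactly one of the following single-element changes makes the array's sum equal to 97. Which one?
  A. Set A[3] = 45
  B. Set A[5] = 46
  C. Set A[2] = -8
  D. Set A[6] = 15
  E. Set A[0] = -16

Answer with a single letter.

Option A: A[3] 3->45, delta=42, new_sum=106+(42)=148
Option B: A[5] 21->46, delta=25, new_sum=106+(25)=131
Option C: A[2] 35->-8, delta=-43, new_sum=106+(-43)=63
Option D: A[6] 5->15, delta=10, new_sum=106+(10)=116
Option E: A[0] -7->-16, delta=-9, new_sum=106+(-9)=97 <-- matches target

Answer: E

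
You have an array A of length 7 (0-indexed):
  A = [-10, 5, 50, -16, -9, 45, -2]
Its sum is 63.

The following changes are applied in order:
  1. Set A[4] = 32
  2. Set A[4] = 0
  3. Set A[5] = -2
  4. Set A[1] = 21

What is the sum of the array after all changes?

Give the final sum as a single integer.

Answer: 41

Derivation:
Initial sum: 63
Change 1: A[4] -9 -> 32, delta = 41, sum = 104
Change 2: A[4] 32 -> 0, delta = -32, sum = 72
Change 3: A[5] 45 -> -2, delta = -47, sum = 25
Change 4: A[1] 5 -> 21, delta = 16, sum = 41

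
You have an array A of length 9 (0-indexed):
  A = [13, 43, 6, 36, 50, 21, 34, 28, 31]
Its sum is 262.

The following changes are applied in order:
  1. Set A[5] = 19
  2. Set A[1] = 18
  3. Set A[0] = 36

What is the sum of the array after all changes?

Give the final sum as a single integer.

Answer: 258

Derivation:
Initial sum: 262
Change 1: A[5] 21 -> 19, delta = -2, sum = 260
Change 2: A[1] 43 -> 18, delta = -25, sum = 235
Change 3: A[0] 13 -> 36, delta = 23, sum = 258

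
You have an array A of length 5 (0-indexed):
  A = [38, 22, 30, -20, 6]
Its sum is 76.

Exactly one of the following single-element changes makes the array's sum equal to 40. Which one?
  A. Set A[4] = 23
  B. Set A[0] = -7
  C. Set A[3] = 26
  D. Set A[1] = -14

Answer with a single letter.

Option A: A[4] 6->23, delta=17, new_sum=76+(17)=93
Option B: A[0] 38->-7, delta=-45, new_sum=76+(-45)=31
Option C: A[3] -20->26, delta=46, new_sum=76+(46)=122
Option D: A[1] 22->-14, delta=-36, new_sum=76+(-36)=40 <-- matches target

Answer: D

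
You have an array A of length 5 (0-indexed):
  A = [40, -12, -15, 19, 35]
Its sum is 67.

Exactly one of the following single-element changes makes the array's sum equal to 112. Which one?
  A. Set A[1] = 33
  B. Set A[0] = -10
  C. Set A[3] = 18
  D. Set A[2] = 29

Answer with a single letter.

Answer: A

Derivation:
Option A: A[1] -12->33, delta=45, new_sum=67+(45)=112 <-- matches target
Option B: A[0] 40->-10, delta=-50, new_sum=67+(-50)=17
Option C: A[3] 19->18, delta=-1, new_sum=67+(-1)=66
Option D: A[2] -15->29, delta=44, new_sum=67+(44)=111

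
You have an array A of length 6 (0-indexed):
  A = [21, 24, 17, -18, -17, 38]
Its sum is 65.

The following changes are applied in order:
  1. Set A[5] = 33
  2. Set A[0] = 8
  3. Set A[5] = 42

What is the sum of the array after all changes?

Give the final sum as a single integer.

Initial sum: 65
Change 1: A[5] 38 -> 33, delta = -5, sum = 60
Change 2: A[0] 21 -> 8, delta = -13, sum = 47
Change 3: A[5] 33 -> 42, delta = 9, sum = 56

Answer: 56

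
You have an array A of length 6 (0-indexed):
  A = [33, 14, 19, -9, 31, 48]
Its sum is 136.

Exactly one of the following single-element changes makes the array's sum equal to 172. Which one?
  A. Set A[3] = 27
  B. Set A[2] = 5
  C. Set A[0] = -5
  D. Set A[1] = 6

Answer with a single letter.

Option A: A[3] -9->27, delta=36, new_sum=136+(36)=172 <-- matches target
Option B: A[2] 19->5, delta=-14, new_sum=136+(-14)=122
Option C: A[0] 33->-5, delta=-38, new_sum=136+(-38)=98
Option D: A[1] 14->6, delta=-8, new_sum=136+(-8)=128

Answer: A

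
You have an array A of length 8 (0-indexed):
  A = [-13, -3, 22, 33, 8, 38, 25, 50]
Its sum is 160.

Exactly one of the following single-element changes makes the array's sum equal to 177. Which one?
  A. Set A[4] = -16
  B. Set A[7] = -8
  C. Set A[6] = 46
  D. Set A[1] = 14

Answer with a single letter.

Option A: A[4] 8->-16, delta=-24, new_sum=160+(-24)=136
Option B: A[7] 50->-8, delta=-58, new_sum=160+(-58)=102
Option C: A[6] 25->46, delta=21, new_sum=160+(21)=181
Option D: A[1] -3->14, delta=17, new_sum=160+(17)=177 <-- matches target

Answer: D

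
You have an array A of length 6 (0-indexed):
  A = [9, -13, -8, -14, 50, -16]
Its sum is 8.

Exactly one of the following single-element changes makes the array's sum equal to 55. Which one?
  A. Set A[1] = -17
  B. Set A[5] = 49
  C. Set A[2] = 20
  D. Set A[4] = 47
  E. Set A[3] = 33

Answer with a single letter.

Answer: E

Derivation:
Option A: A[1] -13->-17, delta=-4, new_sum=8+(-4)=4
Option B: A[5] -16->49, delta=65, new_sum=8+(65)=73
Option C: A[2] -8->20, delta=28, new_sum=8+(28)=36
Option D: A[4] 50->47, delta=-3, new_sum=8+(-3)=5
Option E: A[3] -14->33, delta=47, new_sum=8+(47)=55 <-- matches target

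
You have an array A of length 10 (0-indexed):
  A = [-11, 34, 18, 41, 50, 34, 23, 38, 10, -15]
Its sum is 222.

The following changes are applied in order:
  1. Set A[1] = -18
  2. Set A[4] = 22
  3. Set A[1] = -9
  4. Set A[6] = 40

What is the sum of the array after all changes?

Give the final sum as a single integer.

Initial sum: 222
Change 1: A[1] 34 -> -18, delta = -52, sum = 170
Change 2: A[4] 50 -> 22, delta = -28, sum = 142
Change 3: A[1] -18 -> -9, delta = 9, sum = 151
Change 4: A[6] 23 -> 40, delta = 17, sum = 168

Answer: 168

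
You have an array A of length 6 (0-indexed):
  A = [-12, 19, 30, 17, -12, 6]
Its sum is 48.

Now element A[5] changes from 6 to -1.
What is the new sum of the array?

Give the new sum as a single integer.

Answer: 41

Derivation:
Old value at index 5: 6
New value at index 5: -1
Delta = -1 - 6 = -7
New sum = old_sum + delta = 48 + (-7) = 41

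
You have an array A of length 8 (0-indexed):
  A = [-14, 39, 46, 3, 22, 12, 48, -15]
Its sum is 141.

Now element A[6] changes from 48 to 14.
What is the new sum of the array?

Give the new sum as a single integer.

Answer: 107

Derivation:
Old value at index 6: 48
New value at index 6: 14
Delta = 14 - 48 = -34
New sum = old_sum + delta = 141 + (-34) = 107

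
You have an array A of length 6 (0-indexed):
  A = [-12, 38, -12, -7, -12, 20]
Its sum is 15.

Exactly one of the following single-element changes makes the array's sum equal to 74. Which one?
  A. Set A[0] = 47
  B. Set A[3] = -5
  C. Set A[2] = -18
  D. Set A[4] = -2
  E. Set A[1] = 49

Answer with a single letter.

Answer: A

Derivation:
Option A: A[0] -12->47, delta=59, new_sum=15+(59)=74 <-- matches target
Option B: A[3] -7->-5, delta=2, new_sum=15+(2)=17
Option C: A[2] -12->-18, delta=-6, new_sum=15+(-6)=9
Option D: A[4] -12->-2, delta=10, new_sum=15+(10)=25
Option E: A[1] 38->49, delta=11, new_sum=15+(11)=26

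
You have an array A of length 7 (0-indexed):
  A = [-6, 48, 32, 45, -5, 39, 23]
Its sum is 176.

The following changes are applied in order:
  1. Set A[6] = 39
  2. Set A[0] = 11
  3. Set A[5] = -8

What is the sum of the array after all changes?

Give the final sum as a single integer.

Initial sum: 176
Change 1: A[6] 23 -> 39, delta = 16, sum = 192
Change 2: A[0] -6 -> 11, delta = 17, sum = 209
Change 3: A[5] 39 -> -8, delta = -47, sum = 162

Answer: 162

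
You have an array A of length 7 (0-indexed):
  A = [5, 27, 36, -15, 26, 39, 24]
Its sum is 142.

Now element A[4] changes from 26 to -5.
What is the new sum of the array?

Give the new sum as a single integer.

Answer: 111

Derivation:
Old value at index 4: 26
New value at index 4: -5
Delta = -5 - 26 = -31
New sum = old_sum + delta = 142 + (-31) = 111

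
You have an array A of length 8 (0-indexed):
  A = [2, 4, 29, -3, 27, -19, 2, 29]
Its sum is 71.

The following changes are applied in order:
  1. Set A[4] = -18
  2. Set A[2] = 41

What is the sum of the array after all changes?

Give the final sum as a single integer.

Initial sum: 71
Change 1: A[4] 27 -> -18, delta = -45, sum = 26
Change 2: A[2] 29 -> 41, delta = 12, sum = 38

Answer: 38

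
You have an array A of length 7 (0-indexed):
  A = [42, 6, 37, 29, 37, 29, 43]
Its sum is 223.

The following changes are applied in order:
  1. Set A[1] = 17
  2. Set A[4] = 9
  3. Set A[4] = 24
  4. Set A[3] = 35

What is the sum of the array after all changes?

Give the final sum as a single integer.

Initial sum: 223
Change 1: A[1] 6 -> 17, delta = 11, sum = 234
Change 2: A[4] 37 -> 9, delta = -28, sum = 206
Change 3: A[4] 9 -> 24, delta = 15, sum = 221
Change 4: A[3] 29 -> 35, delta = 6, sum = 227

Answer: 227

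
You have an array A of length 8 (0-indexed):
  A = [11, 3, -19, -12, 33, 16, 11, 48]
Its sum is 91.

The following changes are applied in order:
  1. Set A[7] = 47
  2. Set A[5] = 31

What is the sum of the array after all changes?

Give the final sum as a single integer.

Answer: 105

Derivation:
Initial sum: 91
Change 1: A[7] 48 -> 47, delta = -1, sum = 90
Change 2: A[5] 16 -> 31, delta = 15, sum = 105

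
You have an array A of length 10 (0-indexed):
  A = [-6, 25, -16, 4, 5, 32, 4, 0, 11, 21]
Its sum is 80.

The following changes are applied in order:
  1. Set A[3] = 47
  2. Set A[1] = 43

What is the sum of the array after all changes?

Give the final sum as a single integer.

Initial sum: 80
Change 1: A[3] 4 -> 47, delta = 43, sum = 123
Change 2: A[1] 25 -> 43, delta = 18, sum = 141

Answer: 141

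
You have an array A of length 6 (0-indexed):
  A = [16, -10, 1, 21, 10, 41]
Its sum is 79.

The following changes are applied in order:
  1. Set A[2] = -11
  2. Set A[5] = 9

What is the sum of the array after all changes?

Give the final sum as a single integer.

Answer: 35

Derivation:
Initial sum: 79
Change 1: A[2] 1 -> -11, delta = -12, sum = 67
Change 2: A[5] 41 -> 9, delta = -32, sum = 35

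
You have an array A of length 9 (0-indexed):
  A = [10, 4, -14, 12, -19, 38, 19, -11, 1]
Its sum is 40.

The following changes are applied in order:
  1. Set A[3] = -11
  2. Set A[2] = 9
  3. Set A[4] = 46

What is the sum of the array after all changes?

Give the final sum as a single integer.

Initial sum: 40
Change 1: A[3] 12 -> -11, delta = -23, sum = 17
Change 2: A[2] -14 -> 9, delta = 23, sum = 40
Change 3: A[4] -19 -> 46, delta = 65, sum = 105

Answer: 105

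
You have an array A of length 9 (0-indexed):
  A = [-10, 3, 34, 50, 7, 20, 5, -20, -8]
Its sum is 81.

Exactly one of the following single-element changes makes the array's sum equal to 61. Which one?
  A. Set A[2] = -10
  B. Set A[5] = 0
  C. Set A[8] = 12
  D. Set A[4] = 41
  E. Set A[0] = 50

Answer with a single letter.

Answer: B

Derivation:
Option A: A[2] 34->-10, delta=-44, new_sum=81+(-44)=37
Option B: A[5] 20->0, delta=-20, new_sum=81+(-20)=61 <-- matches target
Option C: A[8] -8->12, delta=20, new_sum=81+(20)=101
Option D: A[4] 7->41, delta=34, new_sum=81+(34)=115
Option E: A[0] -10->50, delta=60, new_sum=81+(60)=141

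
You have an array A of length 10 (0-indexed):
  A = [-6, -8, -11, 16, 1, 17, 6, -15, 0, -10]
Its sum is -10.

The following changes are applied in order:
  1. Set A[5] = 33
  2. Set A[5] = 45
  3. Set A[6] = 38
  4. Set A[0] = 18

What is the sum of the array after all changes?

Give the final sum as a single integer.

Answer: 74

Derivation:
Initial sum: -10
Change 1: A[5] 17 -> 33, delta = 16, sum = 6
Change 2: A[5] 33 -> 45, delta = 12, sum = 18
Change 3: A[6] 6 -> 38, delta = 32, sum = 50
Change 4: A[0] -6 -> 18, delta = 24, sum = 74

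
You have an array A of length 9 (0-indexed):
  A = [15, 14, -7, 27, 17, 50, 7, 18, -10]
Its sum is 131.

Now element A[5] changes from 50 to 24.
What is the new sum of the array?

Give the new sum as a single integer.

Answer: 105

Derivation:
Old value at index 5: 50
New value at index 5: 24
Delta = 24 - 50 = -26
New sum = old_sum + delta = 131 + (-26) = 105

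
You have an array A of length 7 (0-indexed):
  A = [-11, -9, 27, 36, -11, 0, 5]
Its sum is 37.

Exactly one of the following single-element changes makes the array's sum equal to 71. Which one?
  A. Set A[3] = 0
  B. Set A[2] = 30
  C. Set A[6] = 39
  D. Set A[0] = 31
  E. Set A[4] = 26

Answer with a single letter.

Option A: A[3] 36->0, delta=-36, new_sum=37+(-36)=1
Option B: A[2] 27->30, delta=3, new_sum=37+(3)=40
Option C: A[6] 5->39, delta=34, new_sum=37+(34)=71 <-- matches target
Option D: A[0] -11->31, delta=42, new_sum=37+(42)=79
Option E: A[4] -11->26, delta=37, new_sum=37+(37)=74

Answer: C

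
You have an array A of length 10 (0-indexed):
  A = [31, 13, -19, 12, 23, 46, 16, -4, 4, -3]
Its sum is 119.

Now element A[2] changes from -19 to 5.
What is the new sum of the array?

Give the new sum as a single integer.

Old value at index 2: -19
New value at index 2: 5
Delta = 5 - -19 = 24
New sum = old_sum + delta = 119 + (24) = 143

Answer: 143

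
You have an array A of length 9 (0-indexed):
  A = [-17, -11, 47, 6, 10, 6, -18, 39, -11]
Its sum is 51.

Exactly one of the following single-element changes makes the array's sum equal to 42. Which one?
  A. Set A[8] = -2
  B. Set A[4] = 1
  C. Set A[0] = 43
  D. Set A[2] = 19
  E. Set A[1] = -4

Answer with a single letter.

Option A: A[8] -11->-2, delta=9, new_sum=51+(9)=60
Option B: A[4] 10->1, delta=-9, new_sum=51+(-9)=42 <-- matches target
Option C: A[0] -17->43, delta=60, new_sum=51+(60)=111
Option D: A[2] 47->19, delta=-28, new_sum=51+(-28)=23
Option E: A[1] -11->-4, delta=7, new_sum=51+(7)=58

Answer: B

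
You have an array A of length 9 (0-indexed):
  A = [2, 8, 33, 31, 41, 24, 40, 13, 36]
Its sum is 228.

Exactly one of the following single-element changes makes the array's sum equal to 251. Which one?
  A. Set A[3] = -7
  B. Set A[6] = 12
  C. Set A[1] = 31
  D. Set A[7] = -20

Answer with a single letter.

Option A: A[3] 31->-7, delta=-38, new_sum=228+(-38)=190
Option B: A[6] 40->12, delta=-28, new_sum=228+(-28)=200
Option C: A[1] 8->31, delta=23, new_sum=228+(23)=251 <-- matches target
Option D: A[7] 13->-20, delta=-33, new_sum=228+(-33)=195

Answer: C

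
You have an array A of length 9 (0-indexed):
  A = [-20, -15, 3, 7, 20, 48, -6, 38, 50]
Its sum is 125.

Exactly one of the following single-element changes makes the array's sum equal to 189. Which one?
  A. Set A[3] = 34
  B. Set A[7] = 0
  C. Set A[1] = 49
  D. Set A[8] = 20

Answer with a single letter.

Option A: A[3] 7->34, delta=27, new_sum=125+(27)=152
Option B: A[7] 38->0, delta=-38, new_sum=125+(-38)=87
Option C: A[1] -15->49, delta=64, new_sum=125+(64)=189 <-- matches target
Option D: A[8] 50->20, delta=-30, new_sum=125+(-30)=95

Answer: C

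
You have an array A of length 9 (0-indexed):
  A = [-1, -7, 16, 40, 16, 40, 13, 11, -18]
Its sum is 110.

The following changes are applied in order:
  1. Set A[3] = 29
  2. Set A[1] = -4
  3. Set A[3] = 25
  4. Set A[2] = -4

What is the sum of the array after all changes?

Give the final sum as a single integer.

Initial sum: 110
Change 1: A[3] 40 -> 29, delta = -11, sum = 99
Change 2: A[1] -7 -> -4, delta = 3, sum = 102
Change 3: A[3] 29 -> 25, delta = -4, sum = 98
Change 4: A[2] 16 -> -4, delta = -20, sum = 78

Answer: 78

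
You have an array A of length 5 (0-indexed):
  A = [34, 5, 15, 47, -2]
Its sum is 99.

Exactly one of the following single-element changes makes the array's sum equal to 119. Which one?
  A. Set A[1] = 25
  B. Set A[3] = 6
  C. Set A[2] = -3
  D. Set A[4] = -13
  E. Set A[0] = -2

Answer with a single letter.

Option A: A[1] 5->25, delta=20, new_sum=99+(20)=119 <-- matches target
Option B: A[3] 47->6, delta=-41, new_sum=99+(-41)=58
Option C: A[2] 15->-3, delta=-18, new_sum=99+(-18)=81
Option D: A[4] -2->-13, delta=-11, new_sum=99+(-11)=88
Option E: A[0] 34->-2, delta=-36, new_sum=99+(-36)=63

Answer: A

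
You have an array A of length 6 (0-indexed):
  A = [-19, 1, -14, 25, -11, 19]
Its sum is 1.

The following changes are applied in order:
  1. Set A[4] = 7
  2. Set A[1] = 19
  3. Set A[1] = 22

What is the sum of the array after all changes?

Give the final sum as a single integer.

Initial sum: 1
Change 1: A[4] -11 -> 7, delta = 18, sum = 19
Change 2: A[1] 1 -> 19, delta = 18, sum = 37
Change 3: A[1] 19 -> 22, delta = 3, sum = 40

Answer: 40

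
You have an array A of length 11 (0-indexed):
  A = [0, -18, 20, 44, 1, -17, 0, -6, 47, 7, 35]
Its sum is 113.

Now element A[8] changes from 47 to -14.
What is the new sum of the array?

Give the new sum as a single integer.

Old value at index 8: 47
New value at index 8: -14
Delta = -14 - 47 = -61
New sum = old_sum + delta = 113 + (-61) = 52

Answer: 52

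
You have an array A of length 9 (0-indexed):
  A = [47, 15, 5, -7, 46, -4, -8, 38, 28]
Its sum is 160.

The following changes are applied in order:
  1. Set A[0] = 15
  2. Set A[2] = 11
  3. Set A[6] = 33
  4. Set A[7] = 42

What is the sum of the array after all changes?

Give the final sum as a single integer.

Answer: 179

Derivation:
Initial sum: 160
Change 1: A[0] 47 -> 15, delta = -32, sum = 128
Change 2: A[2] 5 -> 11, delta = 6, sum = 134
Change 3: A[6] -8 -> 33, delta = 41, sum = 175
Change 4: A[7] 38 -> 42, delta = 4, sum = 179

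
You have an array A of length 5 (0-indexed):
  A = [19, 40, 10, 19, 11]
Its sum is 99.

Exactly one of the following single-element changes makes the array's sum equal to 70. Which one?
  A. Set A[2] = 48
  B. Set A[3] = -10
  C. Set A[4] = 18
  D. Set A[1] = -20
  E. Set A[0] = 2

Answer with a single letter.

Answer: B

Derivation:
Option A: A[2] 10->48, delta=38, new_sum=99+(38)=137
Option B: A[3] 19->-10, delta=-29, new_sum=99+(-29)=70 <-- matches target
Option C: A[4] 11->18, delta=7, new_sum=99+(7)=106
Option D: A[1] 40->-20, delta=-60, new_sum=99+(-60)=39
Option E: A[0] 19->2, delta=-17, new_sum=99+(-17)=82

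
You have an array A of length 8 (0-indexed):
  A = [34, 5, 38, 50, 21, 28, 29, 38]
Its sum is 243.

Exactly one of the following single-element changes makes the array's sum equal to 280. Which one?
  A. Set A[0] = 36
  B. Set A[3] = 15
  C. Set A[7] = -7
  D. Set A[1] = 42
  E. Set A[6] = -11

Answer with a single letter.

Answer: D

Derivation:
Option A: A[0] 34->36, delta=2, new_sum=243+(2)=245
Option B: A[3] 50->15, delta=-35, new_sum=243+(-35)=208
Option C: A[7] 38->-7, delta=-45, new_sum=243+(-45)=198
Option D: A[1] 5->42, delta=37, new_sum=243+(37)=280 <-- matches target
Option E: A[6] 29->-11, delta=-40, new_sum=243+(-40)=203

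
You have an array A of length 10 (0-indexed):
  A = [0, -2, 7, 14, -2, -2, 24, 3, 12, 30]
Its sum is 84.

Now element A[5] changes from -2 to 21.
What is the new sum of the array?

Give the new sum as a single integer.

Answer: 107

Derivation:
Old value at index 5: -2
New value at index 5: 21
Delta = 21 - -2 = 23
New sum = old_sum + delta = 84 + (23) = 107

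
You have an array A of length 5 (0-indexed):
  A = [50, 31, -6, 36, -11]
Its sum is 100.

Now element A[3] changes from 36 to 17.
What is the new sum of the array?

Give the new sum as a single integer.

Old value at index 3: 36
New value at index 3: 17
Delta = 17 - 36 = -19
New sum = old_sum + delta = 100 + (-19) = 81

Answer: 81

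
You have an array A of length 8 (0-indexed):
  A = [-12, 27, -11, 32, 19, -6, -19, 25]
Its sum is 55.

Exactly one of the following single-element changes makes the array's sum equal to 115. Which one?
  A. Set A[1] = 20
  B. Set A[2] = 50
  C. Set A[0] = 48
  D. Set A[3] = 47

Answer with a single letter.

Answer: C

Derivation:
Option A: A[1] 27->20, delta=-7, new_sum=55+(-7)=48
Option B: A[2] -11->50, delta=61, new_sum=55+(61)=116
Option C: A[0] -12->48, delta=60, new_sum=55+(60)=115 <-- matches target
Option D: A[3] 32->47, delta=15, new_sum=55+(15)=70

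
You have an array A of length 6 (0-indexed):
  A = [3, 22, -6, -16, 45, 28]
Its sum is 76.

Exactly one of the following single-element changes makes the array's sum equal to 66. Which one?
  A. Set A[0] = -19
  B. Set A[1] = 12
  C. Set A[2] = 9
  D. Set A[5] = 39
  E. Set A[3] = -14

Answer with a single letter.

Answer: B

Derivation:
Option A: A[0] 3->-19, delta=-22, new_sum=76+(-22)=54
Option B: A[1] 22->12, delta=-10, new_sum=76+(-10)=66 <-- matches target
Option C: A[2] -6->9, delta=15, new_sum=76+(15)=91
Option D: A[5] 28->39, delta=11, new_sum=76+(11)=87
Option E: A[3] -16->-14, delta=2, new_sum=76+(2)=78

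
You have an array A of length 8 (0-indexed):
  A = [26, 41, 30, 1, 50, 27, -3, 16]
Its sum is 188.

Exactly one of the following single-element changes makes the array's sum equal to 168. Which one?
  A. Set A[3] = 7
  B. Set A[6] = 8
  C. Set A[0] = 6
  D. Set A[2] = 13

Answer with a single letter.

Option A: A[3] 1->7, delta=6, new_sum=188+(6)=194
Option B: A[6] -3->8, delta=11, new_sum=188+(11)=199
Option C: A[0] 26->6, delta=-20, new_sum=188+(-20)=168 <-- matches target
Option D: A[2] 30->13, delta=-17, new_sum=188+(-17)=171

Answer: C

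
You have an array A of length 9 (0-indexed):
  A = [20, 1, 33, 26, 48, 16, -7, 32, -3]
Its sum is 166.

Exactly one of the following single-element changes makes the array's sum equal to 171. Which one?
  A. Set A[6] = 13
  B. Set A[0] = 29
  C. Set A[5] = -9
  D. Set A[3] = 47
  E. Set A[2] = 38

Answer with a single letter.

Answer: E

Derivation:
Option A: A[6] -7->13, delta=20, new_sum=166+(20)=186
Option B: A[0] 20->29, delta=9, new_sum=166+(9)=175
Option C: A[5] 16->-9, delta=-25, new_sum=166+(-25)=141
Option D: A[3] 26->47, delta=21, new_sum=166+(21)=187
Option E: A[2] 33->38, delta=5, new_sum=166+(5)=171 <-- matches target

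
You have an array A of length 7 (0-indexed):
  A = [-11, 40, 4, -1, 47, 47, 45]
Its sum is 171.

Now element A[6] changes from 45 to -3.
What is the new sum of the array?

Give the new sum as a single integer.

Answer: 123

Derivation:
Old value at index 6: 45
New value at index 6: -3
Delta = -3 - 45 = -48
New sum = old_sum + delta = 171 + (-48) = 123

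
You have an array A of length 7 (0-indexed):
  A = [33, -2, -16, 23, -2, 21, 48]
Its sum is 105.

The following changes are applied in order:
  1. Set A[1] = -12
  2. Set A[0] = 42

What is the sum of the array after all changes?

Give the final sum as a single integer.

Answer: 104

Derivation:
Initial sum: 105
Change 1: A[1] -2 -> -12, delta = -10, sum = 95
Change 2: A[0] 33 -> 42, delta = 9, sum = 104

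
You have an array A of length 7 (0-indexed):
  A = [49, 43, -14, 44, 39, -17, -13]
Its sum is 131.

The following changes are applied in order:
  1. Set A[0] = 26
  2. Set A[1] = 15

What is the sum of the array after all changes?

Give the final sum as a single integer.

Answer: 80

Derivation:
Initial sum: 131
Change 1: A[0] 49 -> 26, delta = -23, sum = 108
Change 2: A[1] 43 -> 15, delta = -28, sum = 80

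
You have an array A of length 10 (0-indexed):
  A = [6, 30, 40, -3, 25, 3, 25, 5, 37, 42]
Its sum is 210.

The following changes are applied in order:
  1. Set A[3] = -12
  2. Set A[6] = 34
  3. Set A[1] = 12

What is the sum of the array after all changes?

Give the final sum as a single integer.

Answer: 192

Derivation:
Initial sum: 210
Change 1: A[3] -3 -> -12, delta = -9, sum = 201
Change 2: A[6] 25 -> 34, delta = 9, sum = 210
Change 3: A[1] 30 -> 12, delta = -18, sum = 192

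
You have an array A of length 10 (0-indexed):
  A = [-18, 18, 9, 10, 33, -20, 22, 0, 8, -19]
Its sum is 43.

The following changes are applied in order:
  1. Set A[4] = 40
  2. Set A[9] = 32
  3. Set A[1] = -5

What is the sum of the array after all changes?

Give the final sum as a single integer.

Answer: 78

Derivation:
Initial sum: 43
Change 1: A[4] 33 -> 40, delta = 7, sum = 50
Change 2: A[9] -19 -> 32, delta = 51, sum = 101
Change 3: A[1] 18 -> -5, delta = -23, sum = 78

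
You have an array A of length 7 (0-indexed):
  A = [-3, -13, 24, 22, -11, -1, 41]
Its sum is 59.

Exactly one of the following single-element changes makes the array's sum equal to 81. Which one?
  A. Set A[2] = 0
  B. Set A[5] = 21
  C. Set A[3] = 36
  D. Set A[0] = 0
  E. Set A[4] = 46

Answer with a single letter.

Answer: B

Derivation:
Option A: A[2] 24->0, delta=-24, new_sum=59+(-24)=35
Option B: A[5] -1->21, delta=22, new_sum=59+(22)=81 <-- matches target
Option C: A[3] 22->36, delta=14, new_sum=59+(14)=73
Option D: A[0] -3->0, delta=3, new_sum=59+(3)=62
Option E: A[4] -11->46, delta=57, new_sum=59+(57)=116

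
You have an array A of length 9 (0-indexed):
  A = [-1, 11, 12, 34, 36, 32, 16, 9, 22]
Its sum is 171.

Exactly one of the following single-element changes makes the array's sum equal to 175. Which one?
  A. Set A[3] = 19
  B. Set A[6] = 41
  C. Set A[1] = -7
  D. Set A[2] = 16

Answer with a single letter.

Answer: D

Derivation:
Option A: A[3] 34->19, delta=-15, new_sum=171+(-15)=156
Option B: A[6] 16->41, delta=25, new_sum=171+(25)=196
Option C: A[1] 11->-7, delta=-18, new_sum=171+(-18)=153
Option D: A[2] 12->16, delta=4, new_sum=171+(4)=175 <-- matches target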